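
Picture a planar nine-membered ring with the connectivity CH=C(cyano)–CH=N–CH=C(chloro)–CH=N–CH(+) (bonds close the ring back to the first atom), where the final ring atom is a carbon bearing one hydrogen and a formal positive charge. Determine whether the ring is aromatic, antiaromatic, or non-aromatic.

Antiaromatic

Check conjugation: each doubly-bonded ring atom is sp² with one p-orbital electron; each sp² =N– keeps its lone pair in-plane and puts one electron into the π system; the carbocation has an empty p orbital — every position has a p orbital, so the cyclic π system is continuous.
Counting π electrons: 4 × 2 = 8 from the double-bond units + 0 from the CH(+) atom = 8.
A 4n π count (8, n = 2) in a planar conjugated ring means antiaromatic.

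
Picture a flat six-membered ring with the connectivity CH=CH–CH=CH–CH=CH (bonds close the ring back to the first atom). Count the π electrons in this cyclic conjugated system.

6

All ring atoms are sp² and supply a p orbital to the ring (every atom in a ring double bond is sp² and brings one electron to the p orbital); the conjugation is uninterrupted.
π-electron count: 3 × 2 = 6 from the 3 double-bond units.
This is benzene.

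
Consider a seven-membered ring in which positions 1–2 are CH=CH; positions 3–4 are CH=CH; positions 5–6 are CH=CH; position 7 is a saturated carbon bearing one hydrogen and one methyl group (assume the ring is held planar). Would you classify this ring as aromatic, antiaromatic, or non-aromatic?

Non-aromatic

The CH(methyl) position has four σ bonds — that saturated carbon is sp³ and has no p orbital in the ring π system — so the cyclic conjugation is interrupted.
Broken conjugation rules out both aromaticity and antiaromaticity.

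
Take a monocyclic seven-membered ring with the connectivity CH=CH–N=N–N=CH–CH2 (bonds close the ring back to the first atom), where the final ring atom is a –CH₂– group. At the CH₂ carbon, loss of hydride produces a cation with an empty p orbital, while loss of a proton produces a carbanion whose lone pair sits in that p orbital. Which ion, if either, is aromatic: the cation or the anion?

Both ions have a continuous loop of p orbitals — each ring atom is sp².
Cation: 3 × 2 + 0 = 6 π electrons → 4(1)+2, aromatic.
Anion: 3 × 2 + 2 = 8 π electrons → 4(2), antiaromatic.

The cation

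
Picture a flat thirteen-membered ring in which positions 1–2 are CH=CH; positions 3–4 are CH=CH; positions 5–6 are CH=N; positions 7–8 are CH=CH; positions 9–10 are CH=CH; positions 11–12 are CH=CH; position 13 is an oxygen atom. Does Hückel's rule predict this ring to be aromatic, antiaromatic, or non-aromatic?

Aromatic

All ring atoms are sp² and supply a p orbital to the ring (every atom in a ring double bond is sp² and brings one electron to the p orbital; the doubly-bonded nitrogens are pyridine-type — their lone pairs lie in the ring plane, leaving one electron in the p orbital; the oxygen donates one lone pair from its p orbital); the conjugation is uninterrupted.
Adding the contributions, 6 × 2 = 12 from the double-bond units + 2 from the O atom = 14.
With 14 π electrons (n = 3), the Hückel 4n+2 condition holds.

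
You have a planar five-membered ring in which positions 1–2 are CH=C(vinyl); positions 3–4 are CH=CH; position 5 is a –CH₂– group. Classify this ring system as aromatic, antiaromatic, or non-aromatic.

The CH2 position has four σ bonds — the tetrahedral CH₂ carbon is sp³ and has no p orbital in the ring π system — so the cyclic conjugation is interrupted.
Hückel's rule only applies to fully conjugated rings, so this one is simply non-aromatic.

Non-aromatic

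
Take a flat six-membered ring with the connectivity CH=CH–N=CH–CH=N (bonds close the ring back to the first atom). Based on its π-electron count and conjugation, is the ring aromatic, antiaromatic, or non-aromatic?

The p orbitals form a continuous loop: the double-bond atoms are sp², each contributing one p electron; each sp² =N– keeps its lone pair in-plane and puts one electron into the π system. The ring is fully conjugated.
Adding the contributions, 3 × 2 = 6 from the 3 double-bond units.
With 6 π electrons (n = 1), the Hückel 4n+2 condition holds.

Aromatic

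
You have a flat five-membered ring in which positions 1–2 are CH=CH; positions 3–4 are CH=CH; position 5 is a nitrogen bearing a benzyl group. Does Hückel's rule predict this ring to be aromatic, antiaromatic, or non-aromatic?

Aromatic

The p orbitals form a continuous loop: each doubly-bonded ring atom is sp² with one p-orbital electron; the pyrrole-type nitrogen donates its lone pair from the p orbital. The ring is fully conjugated.
Counting π electrons: 2 × 2 = 4 from the double-bond units + 2 from the N(benzyl) atom = 6.
With 6 π electrons (n = 1), the Hückel 4n+2 condition holds.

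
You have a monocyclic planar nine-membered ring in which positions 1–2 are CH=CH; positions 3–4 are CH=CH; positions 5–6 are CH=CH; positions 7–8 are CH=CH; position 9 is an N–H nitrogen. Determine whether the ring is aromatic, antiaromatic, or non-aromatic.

Aromatic

Every ring atom contributes a p orbital perpendicular to the ring (each doubly-bonded ring atom is sp² with one p-orbital electron; the pyrrole-type nitrogen donates its lone pair from the p orbital), so the π system is cyclic and fully conjugated.
Counting π electrons: 4 × 2 = 8 from the double-bond units + 2 from the NH atom = 10.
Since 10 = 4·2 + 2, the ring meets the 4n+2 criterion.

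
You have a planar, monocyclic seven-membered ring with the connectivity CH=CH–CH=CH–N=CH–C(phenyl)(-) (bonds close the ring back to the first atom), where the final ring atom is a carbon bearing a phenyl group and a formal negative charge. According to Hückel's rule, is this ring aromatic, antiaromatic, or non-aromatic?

Antiaromatic

All ring atoms are sp² and supply a p orbital to the ring (each doubly-bonded ring atom is sp² with one p-orbital electron; each =N– nitrogen is pyridine-type (lone pair in the sp² plane, one electron in the p orbital); the carbanion's lone pair occupies the p orbital); the conjugation is uninterrupted.
Counting π electrons: 3 × 2 = 6 from the double-bond units + 2 from the C(phenyl)(-) atom = 8.
A 4n π count (8, n = 2) in a planar conjugated ring means antiaromatic.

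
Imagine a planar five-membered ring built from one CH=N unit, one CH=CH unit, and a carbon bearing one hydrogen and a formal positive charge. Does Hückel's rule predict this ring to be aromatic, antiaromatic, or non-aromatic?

All ring atoms are sp² and supply a p orbital to the ring (each doubly-bonded ring atom is sp² with one p-orbital electron; each sp² =N– keeps its lone pair in-plane and puts one electron into the π system; the carbocation has an empty p orbital); the conjugation is uninterrupted.
π-electron count: 2 × 2 = 4 from the double-bond units + 0 from the CH(+) atom = 4.
4 = 4(1); a planar, fully conjugated 4n system is antiaromatic.

Antiaromatic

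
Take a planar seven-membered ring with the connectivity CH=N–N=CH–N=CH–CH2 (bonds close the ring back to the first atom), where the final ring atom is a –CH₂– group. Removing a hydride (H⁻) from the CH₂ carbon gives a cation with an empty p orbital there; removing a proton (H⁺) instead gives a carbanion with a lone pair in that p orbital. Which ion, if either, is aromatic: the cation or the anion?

The cation

Both ions have a continuous loop of p orbitals — each ring atom is sp².
Cation: 3 × 2 + 0 = 6 π electrons → 4(1)+2, aromatic.
Anion: 3 × 2 + 2 = 8 π electrons → 4(2), antiaromatic.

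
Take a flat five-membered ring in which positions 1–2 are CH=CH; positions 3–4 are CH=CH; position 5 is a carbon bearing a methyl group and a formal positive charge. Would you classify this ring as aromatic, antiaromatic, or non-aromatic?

All ring atoms are sp² and supply a p orbital to the ring (each doubly-bonded ring atom is sp² with one p-orbital electron; the carbocation has an empty p orbital); the conjugation is uninterrupted.
Adding the contributions, 2 × 2 = 4 from the double-bond units + 0 from the C(methyl)(+) atom = 4.
4 = 4(1); a planar, fully conjugated 4n system is antiaromatic.

Antiaromatic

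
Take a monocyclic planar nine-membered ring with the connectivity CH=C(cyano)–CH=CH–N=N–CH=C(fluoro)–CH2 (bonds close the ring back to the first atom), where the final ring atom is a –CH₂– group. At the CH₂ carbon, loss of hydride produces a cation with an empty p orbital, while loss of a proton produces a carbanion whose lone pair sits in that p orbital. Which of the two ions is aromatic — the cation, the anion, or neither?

The anion

Once that carbon is sp², every ring atom has a p orbital and both ions are fully conjugated.
Cation: 4 × 2 + 0 = 8 π electrons → 4(2), antiaromatic.
Anion: 4 × 2 + 2 = 10 π electrons → 4(2)+2, aromatic.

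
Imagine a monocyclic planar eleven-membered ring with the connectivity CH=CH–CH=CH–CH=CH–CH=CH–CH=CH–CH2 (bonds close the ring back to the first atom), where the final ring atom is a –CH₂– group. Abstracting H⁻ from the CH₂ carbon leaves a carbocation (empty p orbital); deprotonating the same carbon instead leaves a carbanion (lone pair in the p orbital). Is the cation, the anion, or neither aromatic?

Both ions have a continuous loop of p orbitals — each ring atom is sp².
Cation: 5 × 2 + 0 = 10 π electrons → 4(2)+2, aromatic.
Anion: 5 × 2 + 2 = 12 π electrons → 4(3), antiaromatic.

The cation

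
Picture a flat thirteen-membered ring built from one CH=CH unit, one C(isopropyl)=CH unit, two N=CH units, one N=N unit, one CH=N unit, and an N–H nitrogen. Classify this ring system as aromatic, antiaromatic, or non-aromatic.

The p orbitals form a continuous loop: each doubly-bonded ring atom is sp² with one p-orbital electron; each sp² =N– keeps its lone pair in-plane and puts one electron into the π system; the pyrrole-type nitrogen donates its lone pair from the p orbital. The ring is fully conjugated.
π-electron count: 6 × 2 = 12 from the double-bond units + 2 from the NH atom = 14.
14 = 4(3) + 2, which satisfies Hückel's 4n+2 rule.

Aromatic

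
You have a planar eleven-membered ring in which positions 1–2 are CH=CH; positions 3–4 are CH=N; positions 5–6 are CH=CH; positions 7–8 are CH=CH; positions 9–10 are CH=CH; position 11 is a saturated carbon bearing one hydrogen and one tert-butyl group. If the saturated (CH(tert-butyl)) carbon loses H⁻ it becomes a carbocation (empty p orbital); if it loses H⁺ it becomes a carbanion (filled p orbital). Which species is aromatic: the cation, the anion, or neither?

Both ions have a continuous loop of p orbitals — each ring atom is sp².
Cation: 5 × 2 + 0 = 10 π electrons → 4(2)+2, aromatic.
Anion: 5 × 2 + 2 = 12 π electrons → 4(3), antiaromatic.

The cation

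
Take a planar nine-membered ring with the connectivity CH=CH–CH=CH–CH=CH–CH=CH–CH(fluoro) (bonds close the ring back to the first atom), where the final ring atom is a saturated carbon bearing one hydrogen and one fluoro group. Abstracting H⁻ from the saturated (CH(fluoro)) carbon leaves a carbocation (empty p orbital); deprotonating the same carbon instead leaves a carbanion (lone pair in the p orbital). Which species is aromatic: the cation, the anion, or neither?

The anion

In both ions every ring atom is sp² and contributes a p orbital, so both rings are fully conjugated.
Cation: 4 × 2 + 0 = 8 π electrons → 4(2), antiaromatic.
Anion: 4 × 2 + 2 = 10 π electrons → 4(2)+2, aromatic.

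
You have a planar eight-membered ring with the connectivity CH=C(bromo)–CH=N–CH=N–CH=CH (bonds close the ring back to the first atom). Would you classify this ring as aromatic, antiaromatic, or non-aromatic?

Check conjugation: each doubly-bonded ring atom is sp² with one p-orbital electron; each sp² =N– keeps its lone pair in-plane and puts one electron into the π system — every position has a p orbital, so the cyclic π system is continuous.
π-electron count: 4 × 2 = 8 from the 4 double-bond units.
8 = 4(2); a planar, fully conjugated 4n system is antiaromatic.

Antiaromatic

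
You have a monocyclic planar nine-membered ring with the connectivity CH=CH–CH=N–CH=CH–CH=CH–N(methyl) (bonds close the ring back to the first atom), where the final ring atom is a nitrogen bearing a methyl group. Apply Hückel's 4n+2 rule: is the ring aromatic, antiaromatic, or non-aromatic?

Aromatic

Check conjugation: the double-bond atoms are sp², each contributing one p electron; each sp² =N– keeps its lone pair in-plane and puts one electron into the π system; the pyrrole-type nitrogen donates its lone pair from the p orbital — every position has a p orbital, so the cyclic π system is continuous.
Adding the contributions, 4 × 2 = 8 from the double-bond units + 2 from the N(methyl) atom = 10.
Since 10 = 4·2 + 2, the ring meets the 4n+2 criterion.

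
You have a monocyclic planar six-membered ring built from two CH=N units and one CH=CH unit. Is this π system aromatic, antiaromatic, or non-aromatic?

The p orbitals form a continuous loop: the double-bond atoms are sp², each contributing one p electron; each =N– nitrogen is pyridine-type (lone pair in the sp² plane, one electron in the p orbital). The ring is fully conjugated.
π-electron count: 3 × 2 = 6 from the 3 double-bond units.
That gives a 4n+2 count (6, n = 1).

Aromatic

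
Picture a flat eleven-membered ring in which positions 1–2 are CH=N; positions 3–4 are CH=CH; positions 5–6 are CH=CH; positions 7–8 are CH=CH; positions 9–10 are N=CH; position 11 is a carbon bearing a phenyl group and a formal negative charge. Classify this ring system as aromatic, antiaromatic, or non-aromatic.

The p orbitals form a continuous loop: the double-bond atoms are sp², each contributing one p electron; each sp² =N– keeps its lone pair in-plane and puts one electron into the π system; the carbanion's lone pair occupies the p orbital. The ring is fully conjugated.
Tallying contributions gives 5 × 2 = 10 from the double-bond units + 2 from the C(phenyl)(-) atom = 12.
12 is a 4n count (n = 3), so the planar conjugated ring is antiaromatic.

Antiaromatic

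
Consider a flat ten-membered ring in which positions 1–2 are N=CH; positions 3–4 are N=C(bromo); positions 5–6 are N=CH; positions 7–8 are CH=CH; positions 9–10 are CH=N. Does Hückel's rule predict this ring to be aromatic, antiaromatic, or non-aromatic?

Check conjugation: the double-bond atoms are sp², each contributing one p electron; the doubly-bonded nitrogens are pyridine-type — their lone pairs lie in the ring plane, leaving one electron in the p orbital — every position has a p orbital, so the cyclic π system is continuous.
π-electron count: 5 × 2 = 10 from the 5 double-bond units.
With 10 π electrons (n = 2), the Hückel 4n+2 condition holds.

Aromatic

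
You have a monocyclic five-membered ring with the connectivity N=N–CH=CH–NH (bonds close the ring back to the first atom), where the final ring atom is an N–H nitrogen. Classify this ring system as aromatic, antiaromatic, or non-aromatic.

Aromatic

Check conjugation: every atom in a ring double bond is sp² and brings one electron to the p orbital; each =N– nitrogen is pyridine-type (lone pair in the sp² plane, one electron in the p orbital); the pyrrole-type nitrogen donates its lone pair from the p orbital — every position has a p orbital, so the cyclic π system is continuous.
π-electron count: 2 × 2 = 4 from the double-bond units + 2 from the NH atom = 6.
That gives a 4n+2 count (6, n = 1).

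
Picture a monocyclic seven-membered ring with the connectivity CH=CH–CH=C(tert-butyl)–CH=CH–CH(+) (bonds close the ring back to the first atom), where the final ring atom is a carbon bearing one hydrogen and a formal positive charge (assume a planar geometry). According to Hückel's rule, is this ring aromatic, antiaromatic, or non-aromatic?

Every ring atom contributes a p orbital perpendicular to the ring (every atom in a ring double bond is sp² and brings one electron to the p orbital; the carbocation has an empty p orbital), so the π system is cyclic and fully conjugated.
π-electron count: 3 × 2 = 6 from the double-bond units + 0 from the CH(+) atom = 6.
6 = 4(1) + 2, which satisfies Hückel's 4n+2 rule.

Aromatic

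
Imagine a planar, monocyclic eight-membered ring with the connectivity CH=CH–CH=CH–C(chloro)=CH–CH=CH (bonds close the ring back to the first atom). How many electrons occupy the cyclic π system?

The p orbitals form a continuous loop: every atom in a ring double bond is sp² and brings one electron to the p orbital. The ring is fully conjugated.
π-electron count: 4 × 2 = 8 from the 4 double-bond units.

8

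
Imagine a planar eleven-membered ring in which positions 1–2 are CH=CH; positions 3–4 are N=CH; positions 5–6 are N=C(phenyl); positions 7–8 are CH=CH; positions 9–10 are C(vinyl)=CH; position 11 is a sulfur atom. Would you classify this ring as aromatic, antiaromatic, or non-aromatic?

Antiaromatic

The p orbitals form a continuous loop: each doubly-bonded ring atom is sp² with one p-orbital electron; each sp² =N– keeps its lone pair in-plane and puts one electron into the π system; the sulfur donates one lone pair from its p orbital. The ring is fully conjugated.
Counting π electrons: 5 × 2 = 10 from the double-bond units + 2 from the S atom = 12.
A 4n π count (12, n = 3) in a planar conjugated ring means antiaromatic.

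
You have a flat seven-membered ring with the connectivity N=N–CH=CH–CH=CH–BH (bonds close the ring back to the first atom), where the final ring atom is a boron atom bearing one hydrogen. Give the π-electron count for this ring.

All ring atoms are sp² and supply a p orbital to the ring (every atom in a ring double bond is sp² and brings one electron to the p orbital; each =N– nitrogen is pyridine-type (lone pair in the sp² plane, one electron in the p orbital); the boron has an empty p orbital); the conjugation is uninterrupted.
Tallying contributions gives 3 × 2 = 6 from the double-bond units + 0 from the BH atom = 6.

6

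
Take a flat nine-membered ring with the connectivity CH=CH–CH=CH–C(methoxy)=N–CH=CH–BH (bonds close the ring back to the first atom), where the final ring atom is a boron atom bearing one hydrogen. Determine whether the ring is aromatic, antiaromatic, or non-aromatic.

Antiaromatic

The p orbitals form a continuous loop: the double-bond atoms are sp², each contributing one p electron; each sp² =N– keeps its lone pair in-plane and puts one electron into the π system; the boron has an empty p orbital. The ring is fully conjugated.
Tallying contributions gives 4 × 2 = 8 from the double-bond units + 0 from the BH atom = 8.
With 8 = 4·2 π electrons, Hückel's rule classifies the planar ring as antiaromatic.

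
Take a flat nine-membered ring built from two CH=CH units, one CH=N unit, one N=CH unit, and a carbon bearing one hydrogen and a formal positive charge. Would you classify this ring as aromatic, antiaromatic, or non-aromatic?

Antiaromatic

All ring atoms are sp² and supply a p orbital to the ring (each doubly-bonded ring atom is sp² with one p-orbital electron; each =N– nitrogen is pyridine-type (lone pair in the sp² plane, one electron in the p orbital); the carbocation has an empty p orbital); the conjugation is uninterrupted.
π-electron count: 4 × 2 = 8 from the double-bond units + 0 from the CH(+) atom = 8.
A 4n π count (8, n = 2) in a planar conjugated ring means antiaromatic.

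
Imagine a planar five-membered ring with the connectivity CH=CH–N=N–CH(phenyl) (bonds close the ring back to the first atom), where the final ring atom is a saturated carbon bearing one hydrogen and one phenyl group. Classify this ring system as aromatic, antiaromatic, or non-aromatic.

Non-aromatic

The CH(phenyl) carbon is saturated: that saturated carbon is sp³ and has no p orbital in the ring π system. Conjugation is not continuous around the ring.
A ring that is not fully conjugated cannot be aromatic or antiaromatic regardless of its π-electron count.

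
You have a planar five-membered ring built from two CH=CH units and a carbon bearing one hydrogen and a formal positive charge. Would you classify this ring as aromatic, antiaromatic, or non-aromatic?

Antiaromatic

All ring atoms are sp² and supply a p orbital to the ring (the double-bond atoms are sp², each contributing one p electron; the carbocation has an empty p orbital); the conjugation is uninterrupted.
Tallying contributions gives 2 × 2 = 4 from the double-bond units + 0 from the CH(+) atom = 4.
A 4n π count (4, n = 1) in a planar conjugated ring means antiaromatic.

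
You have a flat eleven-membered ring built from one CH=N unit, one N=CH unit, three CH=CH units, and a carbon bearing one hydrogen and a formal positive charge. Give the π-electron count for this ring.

Check conjugation: every atom in a ring double bond is sp² and brings one electron to the p orbital; each sp² =N– keeps its lone pair in-plane and puts one electron into the π system; the carbocation has an empty p orbital — every position has a p orbital, so the cyclic π system is continuous.
Counting π electrons: 5 × 2 = 10 from the double-bond units + 0 from the CH(+) atom = 10.

10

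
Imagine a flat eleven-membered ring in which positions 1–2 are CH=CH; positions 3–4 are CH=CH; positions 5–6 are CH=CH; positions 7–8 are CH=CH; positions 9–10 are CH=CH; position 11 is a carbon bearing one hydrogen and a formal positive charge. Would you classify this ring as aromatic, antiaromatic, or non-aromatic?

Check conjugation: every atom in a ring double bond is sp² and brings one electron to the p orbital; the carbocation has an empty p orbital — every position has a p orbital, so the cyclic π system is continuous.
Tallying contributions gives 5 × 2 = 10 from the double-bond units + 0 from the CH(+) atom = 10.
10 = 4(2) + 2, which satisfies Hückel's 4n+2 rule.

Aromatic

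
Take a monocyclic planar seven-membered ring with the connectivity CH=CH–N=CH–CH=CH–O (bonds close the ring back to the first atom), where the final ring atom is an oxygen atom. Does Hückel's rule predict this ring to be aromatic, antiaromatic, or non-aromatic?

Antiaromatic

Check conjugation: the double-bond atoms are sp², each contributing one p electron; the doubly-bonded nitrogens are pyridine-type — their lone pairs lie in the ring plane, leaving one electron in the p orbital; the oxygen donates one lone pair from its p orbital — every position has a p orbital, so the cyclic π system is continuous.
π-electron count: 3 × 2 = 6 from the double-bond units + 2 from the O atom = 8.
A 4n π count (8, n = 2) in a planar conjugated ring means antiaromatic.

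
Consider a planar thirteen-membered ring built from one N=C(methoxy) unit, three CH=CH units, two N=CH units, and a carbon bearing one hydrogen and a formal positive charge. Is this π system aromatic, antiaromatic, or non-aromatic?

Check conjugation: each doubly-bonded ring atom is sp² with one p-orbital electron; the doubly-bonded nitrogens are pyridine-type — their lone pairs lie in the ring plane, leaving one electron in the p orbital; the carbocation has an empty p orbital — every position has a p orbital, so the cyclic π system is continuous.
π-electron count: 6 × 2 = 12 from the double-bond units + 0 from the CH(+) atom = 12.
12 = 4(3); a planar, fully conjugated 4n system is antiaromatic.

Antiaromatic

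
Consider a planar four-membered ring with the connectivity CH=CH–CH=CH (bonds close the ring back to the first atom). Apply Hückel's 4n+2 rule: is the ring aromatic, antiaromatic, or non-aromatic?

Antiaromatic

All ring atoms are sp² and supply a p orbital to the ring (every atom in a ring double bond is sp² and brings one electron to the p orbital); the conjugation is uninterrupted.
Tallying contributions gives 2 × 2 = 4 from the 2 double-bond units.
With 4 = 4·1 π electrons, Hückel's rule classifies the planar ring as antiaromatic.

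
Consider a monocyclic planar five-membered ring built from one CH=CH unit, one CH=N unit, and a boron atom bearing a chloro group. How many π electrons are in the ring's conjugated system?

Every ring atom contributes a p orbital perpendicular to the ring (every atom in a ring double bond is sp² and brings one electron to the p orbital; each sp² =N– keeps its lone pair in-plane and puts one electron into the π system; the boron has an empty p orbital), so the π system is cyclic and fully conjugated.
Tallying contributions gives 2 × 2 = 4 from the double-bond units + 0 from the B(chloro) atom = 4.

4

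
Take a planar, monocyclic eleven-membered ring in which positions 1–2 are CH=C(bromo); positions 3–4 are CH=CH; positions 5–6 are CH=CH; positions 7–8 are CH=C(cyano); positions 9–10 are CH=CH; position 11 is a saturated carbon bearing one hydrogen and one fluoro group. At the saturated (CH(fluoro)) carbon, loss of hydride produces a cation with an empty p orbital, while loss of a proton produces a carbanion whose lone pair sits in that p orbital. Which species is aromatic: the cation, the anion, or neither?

The cation

In both ions every ring atom is sp² and contributes a p orbital, so both rings are fully conjugated.
Cation: 5 × 2 + 0 = 10 π electrons → 4(2)+2, aromatic.
Anion: 5 × 2 + 2 = 12 π electrons → 4(3), antiaromatic.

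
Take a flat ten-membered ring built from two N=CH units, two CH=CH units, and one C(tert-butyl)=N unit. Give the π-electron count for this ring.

All ring atoms are sp² and supply a p orbital to the ring (the double-bond atoms are sp², each contributing one p electron; each =N– nitrogen is pyridine-type (lone pair in the sp² plane, one electron in the p orbital)); the conjugation is uninterrupted.
Counting π electrons: 5 × 2 = 10 from the 5 double-bond units.

10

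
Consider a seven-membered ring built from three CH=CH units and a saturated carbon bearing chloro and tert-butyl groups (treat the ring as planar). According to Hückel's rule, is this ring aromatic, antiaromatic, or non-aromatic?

Non-aromatic

At the C(chloro)(tert-butyl) position, that saturated carbon is sp³ and has no p orbital in the ring π system; the ring's p-orbital overlap is broken there.
Broken conjugation rules out both aromaticity and antiaromaticity.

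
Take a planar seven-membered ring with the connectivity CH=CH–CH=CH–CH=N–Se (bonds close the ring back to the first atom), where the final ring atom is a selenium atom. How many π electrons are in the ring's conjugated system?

8

All ring atoms are sp² and supply a p orbital to the ring (the double-bond atoms are sp², each contributing one p electron; the doubly-bonded nitrogens are pyridine-type — their lone pairs lie in the ring plane, leaving one electron in the p orbital; the selenium donates one lone pair from its p orbital); the conjugation is uninterrupted.
π-electron count: 3 × 2 = 6 from the double-bond units + 2 from the Se atom = 8.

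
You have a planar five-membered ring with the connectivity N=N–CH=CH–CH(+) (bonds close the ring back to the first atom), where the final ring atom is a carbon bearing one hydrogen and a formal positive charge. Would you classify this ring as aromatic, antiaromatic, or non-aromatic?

All ring atoms are sp² and supply a p orbital to the ring (the double-bond atoms are sp², each contributing one p electron; the doubly-bonded nitrogens are pyridine-type — their lone pairs lie in the ring plane, leaving one electron in the p orbital; the carbocation has an empty p orbital); the conjugation is uninterrupted.
Adding the contributions, 2 × 2 = 4 from the double-bond units + 0 from the CH(+) atom = 4.
A 4n π count (4, n = 1) in a planar conjugated ring means antiaromatic.

Antiaromatic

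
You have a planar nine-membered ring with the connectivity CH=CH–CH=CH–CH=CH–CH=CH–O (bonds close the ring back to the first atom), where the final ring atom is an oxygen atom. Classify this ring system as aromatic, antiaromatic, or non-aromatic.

Check conjugation: every atom in a ring double bond is sp² and brings one electron to the p orbital; the oxygen donates one lone pair from its p orbital — every position has a p orbital, so the cyclic π system is continuous.
Adding the contributions, 4 × 2 = 8 from the double-bond units + 2 from the O atom = 10.
With 10 π electrons (n = 2), the Hückel 4n+2 condition holds.

Aromatic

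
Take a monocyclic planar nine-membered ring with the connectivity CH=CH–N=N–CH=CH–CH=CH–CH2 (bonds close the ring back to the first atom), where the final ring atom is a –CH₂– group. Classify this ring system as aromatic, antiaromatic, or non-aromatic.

Non-aromatic

Because the tetrahedral CH₂ carbon is sp³ and has no p orbital in the ring π system at the CH2 position, the π system cannot extend all the way around the ring.
Hückel's rule only applies to fully conjugated rings, so this one is simply non-aromatic.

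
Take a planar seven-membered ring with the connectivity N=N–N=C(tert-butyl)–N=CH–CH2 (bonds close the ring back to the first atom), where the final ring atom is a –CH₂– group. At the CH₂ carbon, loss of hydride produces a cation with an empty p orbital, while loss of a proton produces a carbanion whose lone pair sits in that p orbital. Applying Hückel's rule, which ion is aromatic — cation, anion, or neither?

The cation

In either ion the ring is fully conjugated: every atom, including the new sp² carbon, supplies a p orbital.
Cation: 3 × 2 + 0 = 6 π electrons → 4(1)+2, aromatic.
Anion: 3 × 2 + 2 = 8 π electrons → 4(2), antiaromatic.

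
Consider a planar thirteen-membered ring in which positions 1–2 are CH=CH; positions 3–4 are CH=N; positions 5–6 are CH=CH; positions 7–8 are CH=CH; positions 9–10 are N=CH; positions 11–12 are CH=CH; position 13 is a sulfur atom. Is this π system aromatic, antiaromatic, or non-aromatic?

Aromatic

All ring atoms are sp² and supply a p orbital to the ring (each doubly-bonded ring atom is sp² with one p-orbital electron; the doubly-bonded nitrogens are pyridine-type — their lone pairs lie in the ring plane, leaving one electron in the p orbital; the sulfur donates one lone pair from its p orbital); the conjugation is uninterrupted.
Adding the contributions, 6 × 2 = 12 from the double-bond units + 2 from the S atom = 14.
Since 14 = 4·3 + 2, the ring meets the 4n+2 criterion.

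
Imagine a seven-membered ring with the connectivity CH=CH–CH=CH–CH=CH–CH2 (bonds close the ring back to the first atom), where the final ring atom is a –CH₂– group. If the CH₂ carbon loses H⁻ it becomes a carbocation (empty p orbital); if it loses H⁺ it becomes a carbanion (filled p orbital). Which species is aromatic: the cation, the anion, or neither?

The cation

Both ions have a continuous loop of p orbitals — each ring atom is sp².
Cation: 3 × 2 + 0 = 6 π electrons → 4(1)+2, aromatic.
Anion: 3 × 2 + 2 = 8 π electrons → 4(2), antiaromatic.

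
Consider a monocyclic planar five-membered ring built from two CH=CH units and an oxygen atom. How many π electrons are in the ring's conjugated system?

6

The p orbitals form a continuous loop: each doubly-bonded ring atom is sp² with one p-orbital electron; the oxygen donates one lone pair from its p orbital. The ring is fully conjugated.
π-electron count: 2 × 2 = 4 from the double-bond units + 2 from the O atom = 6.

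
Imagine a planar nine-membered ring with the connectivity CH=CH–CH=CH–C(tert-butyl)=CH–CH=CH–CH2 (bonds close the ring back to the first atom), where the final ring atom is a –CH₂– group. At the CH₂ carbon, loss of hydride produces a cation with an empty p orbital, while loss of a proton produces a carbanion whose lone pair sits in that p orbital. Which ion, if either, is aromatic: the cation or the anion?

In either ion the ring is fully conjugated: every atom, including the new sp² carbon, supplies a p orbital.
Cation: 4 × 2 + 0 = 8 π electrons → 4(2), antiaromatic.
Anion: 4 × 2 + 2 = 10 π electrons → 4(2)+2, aromatic.

The anion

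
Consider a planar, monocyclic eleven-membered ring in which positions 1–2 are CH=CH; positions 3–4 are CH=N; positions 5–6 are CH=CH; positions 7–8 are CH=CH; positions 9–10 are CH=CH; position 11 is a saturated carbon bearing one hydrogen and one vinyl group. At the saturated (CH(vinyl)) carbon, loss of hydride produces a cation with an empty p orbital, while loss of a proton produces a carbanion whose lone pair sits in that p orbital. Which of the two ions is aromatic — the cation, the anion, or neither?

The cation

Once that carbon is sp², every ring atom has a p orbital and both ions are fully conjugated.
Cation: 5 × 2 + 0 = 10 π electrons → 4(2)+2, aromatic.
Anion: 5 × 2 + 2 = 12 π electrons → 4(3), antiaromatic.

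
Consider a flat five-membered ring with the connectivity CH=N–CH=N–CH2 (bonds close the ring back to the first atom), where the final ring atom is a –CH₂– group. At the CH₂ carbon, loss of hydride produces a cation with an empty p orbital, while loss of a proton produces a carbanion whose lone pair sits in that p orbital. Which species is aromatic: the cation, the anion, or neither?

The anion

Both ions have a continuous loop of p orbitals — each ring atom is sp².
Cation: 2 × 2 + 0 = 4 π electrons → 4(1), antiaromatic.
Anion: 2 × 2 + 2 = 6 π electrons → 4(1)+2, aromatic.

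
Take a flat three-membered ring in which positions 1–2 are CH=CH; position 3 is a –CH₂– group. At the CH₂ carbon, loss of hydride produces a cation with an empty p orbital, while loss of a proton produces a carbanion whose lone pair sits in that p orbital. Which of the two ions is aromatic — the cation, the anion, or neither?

The cation

Once that carbon is sp², every ring atom has a p orbital and both ions are fully conjugated.
Cation: 1 × 2 + 0 = 2 π electrons → 4(0)+2, aromatic.
Anion: 1 × 2 + 2 = 4 π electrons → 4(1), antiaromatic.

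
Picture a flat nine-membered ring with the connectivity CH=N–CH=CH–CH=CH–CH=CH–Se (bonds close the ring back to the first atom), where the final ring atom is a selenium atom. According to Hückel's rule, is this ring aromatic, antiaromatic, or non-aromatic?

The p orbitals form a continuous loop: every atom in a ring double bond is sp² and brings one electron to the p orbital; the doubly-bonded nitrogens are pyridine-type — their lone pairs lie in the ring plane, leaving one electron in the p orbital; the selenium donates one lone pair from its p orbital. The ring is fully conjugated.
π-electron count: 4 × 2 = 8 from the double-bond units + 2 from the Se atom = 10.
Since 10 = 4·2 + 2, the ring meets the 4n+2 criterion.

Aromatic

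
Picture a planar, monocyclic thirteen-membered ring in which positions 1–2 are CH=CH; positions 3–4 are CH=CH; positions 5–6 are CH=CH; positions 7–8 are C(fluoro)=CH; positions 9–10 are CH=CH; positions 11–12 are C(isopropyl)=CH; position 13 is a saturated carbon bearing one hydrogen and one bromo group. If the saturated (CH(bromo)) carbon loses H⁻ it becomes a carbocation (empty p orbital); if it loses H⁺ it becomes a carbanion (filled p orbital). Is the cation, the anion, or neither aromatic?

The anion

In either ion the ring is fully conjugated: every atom, including the new sp² carbon, supplies a p orbital.
Cation: 6 × 2 + 0 = 12 π electrons → 4(3), antiaromatic.
Anion: 6 × 2 + 2 = 14 π electrons → 4(3)+2, aromatic.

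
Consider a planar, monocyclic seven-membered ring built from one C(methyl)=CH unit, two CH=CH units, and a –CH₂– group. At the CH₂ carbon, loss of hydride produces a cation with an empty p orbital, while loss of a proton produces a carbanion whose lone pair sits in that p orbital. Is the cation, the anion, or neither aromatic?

Both ions have a continuous loop of p orbitals — each ring atom is sp².
Cation: 3 × 2 + 0 = 6 π electrons → 4(1)+2, aromatic.
Anion: 3 × 2 + 2 = 8 π electrons → 4(2), antiaromatic.

The cation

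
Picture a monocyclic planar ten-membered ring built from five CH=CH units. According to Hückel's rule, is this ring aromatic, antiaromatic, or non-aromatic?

Aromatic

Every ring atom contributes a p orbital perpendicular to the ring (each doubly-bonded ring atom is sp² with one p-orbital electron), so the π system is cyclic and fully conjugated.
π-electron count: 5 × 2 = 10 from the 5 double-bond units.
That gives a 4n+2 count (10, n = 2).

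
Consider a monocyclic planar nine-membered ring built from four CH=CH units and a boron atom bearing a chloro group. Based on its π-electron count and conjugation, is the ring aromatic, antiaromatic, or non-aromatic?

Antiaromatic

Check conjugation: every atom in a ring double bond is sp² and brings one electron to the p orbital; the boron has an empty p orbital — every position has a p orbital, so the cyclic π system is continuous.
π-electron count: 4 × 2 = 8 from the double-bond units + 0 from the B(chloro) atom = 8.
With 8 = 4·2 π electrons, Hückel's rule classifies the planar ring as antiaromatic.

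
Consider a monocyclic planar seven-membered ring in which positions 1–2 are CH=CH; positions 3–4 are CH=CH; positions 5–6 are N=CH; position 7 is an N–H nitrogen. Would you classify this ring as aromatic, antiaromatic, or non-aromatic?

Antiaromatic

Every ring atom contributes a p orbital perpendicular to the ring (each doubly-bonded ring atom is sp² with one p-orbital electron; the doubly-bonded nitrogens are pyridine-type — their lone pairs lie in the ring plane, leaving one electron in the p orbital; the pyrrole-type nitrogen donates its lone pair from the p orbital), so the π system is cyclic and fully conjugated.
Adding the contributions, 3 × 2 = 6 from the double-bond units + 2 from the NH atom = 8.
A 4n π count (8, n = 2) in a planar conjugated ring means antiaromatic.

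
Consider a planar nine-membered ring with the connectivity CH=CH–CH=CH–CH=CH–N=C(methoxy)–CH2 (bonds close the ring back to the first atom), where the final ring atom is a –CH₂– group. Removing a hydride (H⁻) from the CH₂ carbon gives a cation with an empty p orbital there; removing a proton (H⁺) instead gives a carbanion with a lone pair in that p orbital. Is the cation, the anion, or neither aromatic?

In both ions every ring atom is sp² and contributes a p orbital, so both rings are fully conjugated.
Cation: 4 × 2 + 0 = 8 π electrons → 4(2), antiaromatic.
Anion: 4 × 2 + 2 = 10 π electrons → 4(2)+2, aromatic.

The anion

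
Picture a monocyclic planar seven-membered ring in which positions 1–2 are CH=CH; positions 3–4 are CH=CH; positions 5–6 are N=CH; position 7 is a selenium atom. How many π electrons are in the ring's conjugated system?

All ring atoms are sp² and supply a p orbital to the ring (every atom in a ring double bond is sp² and brings one electron to the p orbital; each sp² =N– keeps its lone pair in-plane and puts one electron into the π system; the selenium donates one lone pair from its p orbital); the conjugation is uninterrupted.
Counting π electrons: 3 × 2 = 6 from the double-bond units + 2 from the Se atom = 8.

8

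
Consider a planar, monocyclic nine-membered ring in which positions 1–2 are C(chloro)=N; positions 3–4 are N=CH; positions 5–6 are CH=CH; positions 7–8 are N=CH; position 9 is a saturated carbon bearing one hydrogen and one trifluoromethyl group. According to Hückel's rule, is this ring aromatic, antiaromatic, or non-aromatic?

Because that saturated carbon is sp³ and has no p orbital in the ring π system at the CH(trifluoromethyl) position, the π system cannot extend all the way around the ring.
Hückel's rule only applies to fully conjugated rings, so this one is simply non-aromatic.

Non-aromatic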